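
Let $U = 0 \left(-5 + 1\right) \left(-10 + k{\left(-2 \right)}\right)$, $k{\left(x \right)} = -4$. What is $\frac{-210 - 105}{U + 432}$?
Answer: $- \frac{35}{48} \approx -0.72917$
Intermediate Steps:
$U = 0$ ($U = 0 \left(-5 + 1\right) \left(-10 - 4\right) = 0 \left(-4\right) \left(-14\right) = 0 \left(-14\right) = 0$)
$\frac{-210 - 105}{U + 432} = \frac{-210 - 105}{0 + 432} = - \frac{315}{432} = \left(-315\right) \frac{1}{432} = - \frac{35}{48}$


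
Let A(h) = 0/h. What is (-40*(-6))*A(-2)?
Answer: 0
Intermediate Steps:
A(h) = 0
(-40*(-6))*A(-2) = -40*(-6)*0 = 240*0 = 0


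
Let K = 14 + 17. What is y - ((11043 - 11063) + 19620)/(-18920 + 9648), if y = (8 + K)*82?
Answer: 3708932/1159 ≈ 3200.1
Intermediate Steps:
K = 31
y = 3198 (y = (8 + 31)*82 = 39*82 = 3198)
y - ((11043 - 11063) + 19620)/(-18920 + 9648) = 3198 - ((11043 - 11063) + 19620)/(-18920 + 9648) = 3198 - (-20 + 19620)/(-9272) = 3198 - 19600*(-1)/9272 = 3198 - 1*(-2450/1159) = 3198 + 2450/1159 = 3708932/1159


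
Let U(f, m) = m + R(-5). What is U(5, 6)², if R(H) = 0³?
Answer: 36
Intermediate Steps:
R(H) = 0
U(f, m) = m (U(f, m) = m + 0 = m)
U(5, 6)² = 6² = 36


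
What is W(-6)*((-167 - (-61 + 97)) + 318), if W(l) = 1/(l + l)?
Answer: -115/12 ≈ -9.5833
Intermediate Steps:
W(l) = 1/(2*l)
W(-6)*((-167 - (-61 + 97)) + 318) = ((1/2)/(-6))*((-167 - (-61 + 97)) + 318) = ((1/2)*(-1/6))*((-167 - 1*36) + 318) = -((-167 - 36) + 318)/12 = -(-203 + 318)/12 = -1/12*115 = -115/12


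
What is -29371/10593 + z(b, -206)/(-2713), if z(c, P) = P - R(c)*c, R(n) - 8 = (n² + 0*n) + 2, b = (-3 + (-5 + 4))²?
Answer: -32417557/28738809 ≈ -1.1280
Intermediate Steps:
b = 16 (b = (-3 - 1)² = (-4)² = 16)
R(n) = 10 + n² (R(n) = 8 + ((n² + 0*n) + 2) = 8 + ((n² + 0) + 2) = 8 + (n² + 2) = 8 + (2 + n²) = 10 + n²)
z(c, P) = P - c*(10 + c²) (z(c, P) = P - (10 + c²)*c = P - c*(10 + c²))
-29371/10593 + z(b, -206)/(-2713) = -29371/10593 + (-206 - 1*16*(10 + 16²))/(-2713) = -29371*1/10593 + (-206 - 1*16*(10 + 256))*(-1/2713) = -29371/10593 + (-206 - 1*16*266)*(-1/2713) = -29371/10593 + (-206 - 4256)*(-1/2713) = -29371/10593 - 4462*(-1/2713) = -29371/10593 + 4462/2713 = -32417557/28738809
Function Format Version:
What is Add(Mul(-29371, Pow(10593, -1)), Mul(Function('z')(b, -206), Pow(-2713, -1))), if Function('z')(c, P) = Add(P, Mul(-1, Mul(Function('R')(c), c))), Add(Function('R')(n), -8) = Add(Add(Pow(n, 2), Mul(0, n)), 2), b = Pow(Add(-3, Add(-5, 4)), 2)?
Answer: Rational(-32417557, 28738809) ≈ -1.1280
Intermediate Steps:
b = 16 (b = Pow(Add(-3, -1), 2) = Pow(-4, 2) = 16)
Function('R')(n) = Add(10, Pow(n, 2)) (Function('R')(n) = Add(8, Add(Add(Pow(n, 2), Mul(0, n)), 2)) = Add(8, Add(Add(Pow(n, 2), 0), 2)) = Add(8, Add(Pow(n, 2), 2)) = Add(8, Add(2, Pow(n, 2))) = Add(10, Pow(n, 2)))
Function('z')(c, P) = Add(P, Mul(-1, c, Add(10, Pow(c, 2)))) (Function('z')(c, P) = Add(P, Mul(-1, Mul(Add(10, Pow(c, 2)), c))) = Add(P, Mul(-1, Mul(c, Add(10, Pow(c, 2))))) = Add(P, Mul(-1, c, Add(10, Pow(c, 2)))))
Add(Mul(-29371, Pow(10593, -1)), Mul(Function('z')(b, -206), Pow(-2713, -1))) = Add(Mul(-29371, Pow(10593, -1)), Mul(Add(-206, Mul(-1, 16, Add(10, Pow(16, 2)))), Pow(-2713, -1))) = Add(Mul(-29371, Rational(1, 10593)), Mul(Add(-206, Mul(-1, 16, Add(10, 256))), Rational(-1, 2713))) = Add(Rational(-29371, 10593), Mul(Add(-206, Mul(-1, 16, 266)), Rational(-1, 2713))) = Add(Rational(-29371, 10593), Mul(Add(-206, -4256), Rational(-1, 2713))) = Add(Rational(-29371, 10593), Mul(-4462, Rational(-1, 2713))) = Add(Rational(-29371, 10593), Rational(4462, 2713)) = Rational(-32417557, 28738809)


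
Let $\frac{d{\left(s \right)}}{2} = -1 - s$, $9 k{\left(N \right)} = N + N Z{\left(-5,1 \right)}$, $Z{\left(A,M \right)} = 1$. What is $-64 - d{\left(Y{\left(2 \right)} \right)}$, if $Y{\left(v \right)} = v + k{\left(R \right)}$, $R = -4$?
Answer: $- \frac{538}{9} \approx -59.778$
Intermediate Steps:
$k{\left(N \right)} = \frac{2 N}{9}$ ($k{\left(N \right)} = \frac{N + N 1}{9} = \frac{N + N}{9} = \frac{2 N}{9}$)
$Y{\left(v \right)} = - \frac{8}{9} + v$ ($Y{\left(v \right)} = v + \frac{2}{9} \left(-4\right) = v - \frac{8}{9} = - \frac{8}{9} + v$)
$d{\left(s \right)} = -2 - 2 s$ ($d{\left(s \right)} = 2 \left(-1 - s\right) = -2 - 2 s$)
$-64 - d{\left(Y{\left(2 \right)} \right)} = -64 - \left(-2 - 2 \left(- \frac{8}{9} + 2\right)\right) = -64 - \left(-2 - \frac{20}{9}\right) = -64 - - \frac{38}{9} = -64 + \frac{38}{9} = - \frac{538}{9}$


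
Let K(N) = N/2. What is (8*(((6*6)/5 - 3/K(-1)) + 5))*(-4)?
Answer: -2912/5 ≈ -582.40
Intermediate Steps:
K(N) = N/2 (K(N) = N*(½) = N/2)
(8*(((6*6)/5 - 3/K(-1)) + 5))*(-4) = (8*(((6*6)/5 - 3/((½)*(-1))) + 5))*(-4) = (8*((36*(⅕) - 3/(-½)) + 5))*(-4) = (8*((36/5 - 3*(-2)) + 5))*(-4) = (8*((36/5 + 6) + 5))*(-4) = (8*(66/5 + 5))*(-4) = (8*(91/5))*(-4) = (728/5)*(-4) = -2912/5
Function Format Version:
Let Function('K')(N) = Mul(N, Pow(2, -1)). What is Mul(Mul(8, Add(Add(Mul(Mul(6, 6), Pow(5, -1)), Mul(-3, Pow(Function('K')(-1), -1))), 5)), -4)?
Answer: Rational(-2912, 5) ≈ -582.40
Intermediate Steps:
Function('K')(N) = Mul(Rational(1, 2), N) (Function('K')(N) = Mul(N, Rational(1, 2)) = Mul(Rational(1, 2), N))
Mul(Mul(8, Add(Add(Mul(Mul(6, 6), Pow(5, -1)), Mul(-3, Pow(Function('K')(-1), -1))), 5)), -4) = Mul(Mul(8, Add(Add(Mul(Mul(6, 6), Pow(5, -1)), Mul(-3, Pow(Mul(Rational(1, 2), -1), -1))), 5)), -4) = Mul(Mul(8, Add(Add(Mul(36, Rational(1, 5)), Mul(-3, Pow(Rational(-1, 2), -1))), 5)), -4) = Mul(Mul(8, Add(Add(Rational(36, 5), Mul(-3, -2)), 5)), -4) = Mul(Mul(8, Add(Add(Rational(36, 5), 6), 5)), -4) = Mul(Mul(8, Add(Rational(66, 5), 5)), -4) = Mul(Mul(8, Rational(91, 5)), -4) = Mul(Rational(728, 5), -4) = Rational(-2912, 5)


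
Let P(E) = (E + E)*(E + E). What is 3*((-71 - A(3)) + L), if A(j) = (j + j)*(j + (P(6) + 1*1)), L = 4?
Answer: -2865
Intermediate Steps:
P(E) = 4*E**2 (P(E) = (2*E)*(2*E) = 4*E**2)
A(j) = 2*j*(145 + j) (A(j) = (j + j)*(j + (4*6**2 + 1*1)) = (2*j)*(j + (4*36 + 1)) = (2*j)*(j + (144 + 1)) = (2*j)*(j + 145) = (2*j)*(145 + j) = 2*j*(145 + j))
3*((-71 - A(3)) + L) = 3*((-71 - 2*3*(145 + 3)) + 4) = 3*((-71 - 2*3*148) + 4) = 3*((-71 - 1*888) + 4) = 3*((-71 - 888) + 4) = 3*(-959 + 4) = 3*(-955) = -2865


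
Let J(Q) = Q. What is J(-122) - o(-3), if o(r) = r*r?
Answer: -131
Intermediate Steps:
o(r) = r²
J(-122) - o(-3) = -122 - 1*(-3)² = -122 - 1*9 = -122 - 9 = -131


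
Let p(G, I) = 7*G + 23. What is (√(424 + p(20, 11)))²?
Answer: 587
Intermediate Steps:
p(G, I) = 23 + 7*G
(√(424 + p(20, 11)))² = (√(424 + (23 + 7*20)))² = (√(424 + (23 + 140)))² = (√(424 + 163))² = (√587)² = 587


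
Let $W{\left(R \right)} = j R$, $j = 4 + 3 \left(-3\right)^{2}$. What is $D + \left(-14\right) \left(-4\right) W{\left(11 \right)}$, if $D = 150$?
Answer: $19246$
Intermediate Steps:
$j = 31$ ($j = 4 + 3 \cdot 9 = 4 + 27 = 31$)
$W{\left(R \right)} = 31 R$
$D + \left(-14\right) \left(-4\right) W{\left(11 \right)} = 150 + \left(-14\right) \left(-4\right) 31 \cdot 11 = 150 + 56 \cdot 341 = 150 + 19096 = 19246$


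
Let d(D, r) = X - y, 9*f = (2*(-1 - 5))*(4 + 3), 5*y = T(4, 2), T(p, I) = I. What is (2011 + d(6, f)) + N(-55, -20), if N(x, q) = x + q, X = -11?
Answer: 9623/5 ≈ 1924.6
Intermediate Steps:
y = 2/5 (y = (1/5)*2 = 2/5 ≈ 0.40000)
f = -28/3 (f = ((2*(-1 - 5))*(4 + 3))/9 = ((2*(-6))*7)/9 = (-12*7)/9 = (1/9)*(-84) = -28/3 ≈ -9.3333)
N(x, q) = q + x
d(D, r) = -57/5 (d(D, r) = -11 - 1*2/5 = -11 - 2/5 = -57/5)
(2011 + d(6, f)) + N(-55, -20) = (2011 - 57/5) + (-20 - 55) = 9998/5 - 75 = 9623/5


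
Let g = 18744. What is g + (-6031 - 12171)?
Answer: 542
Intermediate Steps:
g + (-6031 - 12171) = 18744 + (-6031 - 12171) = 18744 - 18202 = 542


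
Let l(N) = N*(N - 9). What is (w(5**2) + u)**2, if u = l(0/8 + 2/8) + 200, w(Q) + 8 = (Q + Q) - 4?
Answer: 14235529/256 ≈ 55608.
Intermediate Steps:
l(N) = N*(-9 + N)
w(Q) = -12 + 2*Q (w(Q) = -8 + ((Q + Q) - 4) = -8 + (2*Q - 4) = -8 + (-4 + 2*Q) = -12 + 2*Q)
u = 3165/16 (u = (0/8 + 2/8)*(-9 + (0/8 + 2/8)) + 200 = (0*(1/8) + 2*(1/8))*(-9 + (0*(1/8) + 2*(1/8))) + 200 = (0 + 1/4)*(-9 + (0 + 1/4)) + 200 = (-9 + 1/4)/4 + 200 = (1/4)*(-35/4) + 200 = -35/16 + 200 = 3165/16 ≈ 197.81)
(w(5**2) + u)**2 = ((-12 + 2*5**2) + 3165/16)**2 = ((-12 + 2*25) + 3165/16)**2 = ((-12 + 50) + 3165/16)**2 = (38 + 3165/16)**2 = (3773/16)**2 = 14235529/256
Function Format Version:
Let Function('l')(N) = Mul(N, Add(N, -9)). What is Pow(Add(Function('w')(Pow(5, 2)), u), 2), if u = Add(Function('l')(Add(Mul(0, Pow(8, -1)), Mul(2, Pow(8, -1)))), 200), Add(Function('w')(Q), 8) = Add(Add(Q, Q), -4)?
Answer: Rational(14235529, 256) ≈ 55608.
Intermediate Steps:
Function('l')(N) = Mul(N, Add(-9, N))
Function('w')(Q) = Add(-12, Mul(2, Q)) (Function('w')(Q) = Add(-8, Add(Add(Q, Q), -4)) = Add(-8, Add(Mul(2, Q), -4)) = Add(-8, Add(-4, Mul(2, Q))) = Add(-12, Mul(2, Q)))
u = Rational(3165, 16) (u = Add(Mul(Add(Mul(0, Pow(8, -1)), Mul(2, Pow(8, -1))), Add(-9, Add(Mul(0, Pow(8, -1)), Mul(2, Pow(8, -1))))), 200) = Add(Mul(Add(Mul(0, Rational(1, 8)), Mul(2, Rational(1, 8))), Add(-9, Add(Mul(0, Rational(1, 8)), Mul(2, Rational(1, 8))))), 200) = Add(Mul(Add(0, Rational(1, 4)), Add(-9, Add(0, Rational(1, 4)))), 200) = Add(Mul(Rational(1, 4), Add(-9, Rational(1, 4))), 200) = Add(Mul(Rational(1, 4), Rational(-35, 4)), 200) = Add(Rational(-35, 16), 200) = Rational(3165, 16) ≈ 197.81)
Pow(Add(Function('w')(Pow(5, 2)), u), 2) = Pow(Add(Add(-12, Mul(2, Pow(5, 2))), Rational(3165, 16)), 2) = Pow(Add(Add(-12, Mul(2, 25)), Rational(3165, 16)), 2) = Pow(Add(Add(-12, 50), Rational(3165, 16)), 2) = Pow(Add(38, Rational(3165, 16)), 2) = Pow(Rational(3773, 16), 2) = Rational(14235529, 256)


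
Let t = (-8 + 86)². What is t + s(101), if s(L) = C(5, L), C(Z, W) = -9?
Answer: 6075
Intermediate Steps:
s(L) = -9
t = 6084 (t = 78² = 6084)
t + s(101) = 6084 - 9 = 6075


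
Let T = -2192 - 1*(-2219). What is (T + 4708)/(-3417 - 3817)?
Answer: -4735/7234 ≈ -0.65455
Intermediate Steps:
T = 27 (T = -2192 + 2219 = 27)
(T + 4708)/(-3417 - 3817) = (27 + 4708)/(-3417 - 3817) = 4735/(-7234) = 4735*(-1/7234) = -4735/7234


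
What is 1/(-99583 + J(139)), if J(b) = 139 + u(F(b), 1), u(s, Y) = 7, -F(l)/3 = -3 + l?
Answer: -1/99437 ≈ -1.0057e-5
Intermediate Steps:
F(l) = 9 - 3*l (F(l) = -3*(-3 + l) = 9 - 3*l)
J(b) = 146 (J(b) = 139 + 7 = 146)
1/(-99583 + J(139)) = 1/(-99583 + 146) = 1/(-99437) = -1/99437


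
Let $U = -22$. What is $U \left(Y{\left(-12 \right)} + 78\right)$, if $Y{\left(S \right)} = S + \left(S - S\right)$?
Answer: $-1452$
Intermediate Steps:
$Y{\left(S \right)} = S$ ($Y{\left(S \right)} = S + 0 = S$)
$U \left(Y{\left(-12 \right)} + 78\right) = - 22 \left(-12 + 78\right) = \left(-22\right) 66 = -1452$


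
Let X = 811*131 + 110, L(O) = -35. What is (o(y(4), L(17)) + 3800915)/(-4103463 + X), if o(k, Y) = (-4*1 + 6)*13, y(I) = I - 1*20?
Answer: -3800941/3997112 ≈ -0.95092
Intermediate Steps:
y(I) = -20 + I (y(I) = I - 20 = -20 + I)
X = 106351 (X = 106241 + 110 = 106351)
o(k, Y) = 26 (o(k, Y) = (-4 + 6)*13 = 2*13 = 26)
(o(y(4), L(17)) + 3800915)/(-4103463 + X) = (26 + 3800915)/(-4103463 + 106351) = 3800941/(-3997112) = 3800941*(-1/3997112) = -3800941/3997112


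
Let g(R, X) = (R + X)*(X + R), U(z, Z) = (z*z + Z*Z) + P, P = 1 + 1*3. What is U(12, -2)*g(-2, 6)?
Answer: 2432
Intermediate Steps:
P = 4 (P = 1 + 3 = 4)
U(z, Z) = 4 + Z**2 + z**2 (U(z, Z) = (z*z + Z*Z) + 4 = (z**2 + Z**2) + 4 = (Z**2 + z**2) + 4 = 4 + Z**2 + z**2)
g(R, X) = (R + X)**2 (g(R, X) = (R + X)*(R + X) = (R + X)**2)
U(12, -2)*g(-2, 6) = (4 + (-2)**2 + 12**2)*(-2 + 6)**2 = (4 + 4 + 144)*4**2 = 152*16 = 2432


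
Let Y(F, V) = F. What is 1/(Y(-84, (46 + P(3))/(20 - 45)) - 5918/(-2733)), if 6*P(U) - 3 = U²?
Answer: -2733/223654 ≈ -0.012220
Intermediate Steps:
P(U) = ½ + U²/6
1/(Y(-84, (46 + P(3))/(20 - 45)) - 5918/(-2733)) = 1/(-84 - 5918/(-2733)) = 1/(-84 - 5918*(-1/2733)) = 1/(-84 + 5918/2733) = 1/(-223654/2733) = -2733/223654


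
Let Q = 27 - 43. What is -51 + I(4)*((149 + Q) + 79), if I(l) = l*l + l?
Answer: 4189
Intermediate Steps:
Q = -16
I(l) = l + l² (I(l) = l² + l = l + l²)
-51 + I(4)*((149 + Q) + 79) = -51 + (4*(1 + 4))*((149 - 16) + 79) = -51 + (4*5)*(133 + 79) = -51 + 20*212 = -51 + 4240 = 4189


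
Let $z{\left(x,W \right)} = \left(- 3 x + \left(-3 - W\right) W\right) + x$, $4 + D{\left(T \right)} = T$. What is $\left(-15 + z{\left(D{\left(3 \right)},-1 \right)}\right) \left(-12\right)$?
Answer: $132$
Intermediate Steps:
$D{\left(T \right)} = -4 + T$
$z{\left(x,W \right)} = - 2 x + W \left(-3 - W\right)$ ($z{\left(x,W \right)} = \left(- 3 x + W \left(-3 - W\right)\right) + x = - 2 x + W \left(-3 - W\right)$)
$\left(-15 + z{\left(D{\left(3 \right)},-1 \right)}\right) \left(-12\right) = \left(-15 - \left(-2 + 2 \left(-4 + 3\right)\right)\right) \left(-12\right) = \left(-15 - -4\right) \left(-12\right) = \left(-15 + \left(-1 + 3 + 2\right)\right) \left(-12\right) = \left(-15 + 4\right) \left(-12\right) = \left(-11\right) \left(-12\right) = 132$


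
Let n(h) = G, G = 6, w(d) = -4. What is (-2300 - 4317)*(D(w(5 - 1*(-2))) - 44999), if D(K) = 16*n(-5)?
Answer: 297123151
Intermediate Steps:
n(h) = 6
D(K) = 96 (D(K) = 16*6 = 96)
(-2300 - 4317)*(D(w(5 - 1*(-2))) - 44999) = (-2300 - 4317)*(96 - 44999) = -6617*(-44903) = 297123151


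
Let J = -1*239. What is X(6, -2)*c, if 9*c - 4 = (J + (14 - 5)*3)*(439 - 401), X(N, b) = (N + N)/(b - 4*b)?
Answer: -5368/3 ≈ -1789.3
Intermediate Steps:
J = -239
X(N, b) = -2*N/(3*b) (X(N, b) = (2*N)/((-3*b)) = (2*N)*(-1/(3*b)) = -2*N/(3*b))
c = -2684/3 (c = 4/9 + ((-239 + (14 - 5)*3)*(439 - 401))/9 = 4/9 + ((-239 + 9*3)*38)/9 = 4/9 + ((-239 + 27)*38)/9 = 4/9 + (-212*38)/9 = 4/9 + (⅑)*(-8056) = 4/9 - 8056/9 = -2684/3 ≈ -894.67)
X(6, -2)*c = -⅔*6/(-2)*(-2684/3) = -⅔*6*(-½)*(-2684/3) = 2*(-2684/3) = -5368/3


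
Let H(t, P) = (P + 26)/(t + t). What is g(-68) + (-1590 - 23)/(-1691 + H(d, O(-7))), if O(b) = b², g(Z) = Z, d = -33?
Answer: -2495950/37227 ≈ -67.047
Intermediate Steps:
H(t, P) = (26 + P)/(2*t) (H(t, P) = (26 + P)/((2*t)) = (26 + P)*(1/(2*t)) = (26 + P)/(2*t))
g(-68) + (-1590 - 23)/(-1691 + H(d, O(-7))) = -68 + (-1590 - 23)/(-1691 + (½)*(26 + (-7)²)/(-33)) = -68 - 1613/(-1691 + (½)*(-1/33)*(26 + 49)) = -68 - 1613/(-1691 + (½)*(-1/33)*75) = -68 - 1613/(-1691 - 25/22) = -68 - 1613/(-37227/22) = -68 - 1613*(-22/37227) = -68 + 35486/37227 = -2495950/37227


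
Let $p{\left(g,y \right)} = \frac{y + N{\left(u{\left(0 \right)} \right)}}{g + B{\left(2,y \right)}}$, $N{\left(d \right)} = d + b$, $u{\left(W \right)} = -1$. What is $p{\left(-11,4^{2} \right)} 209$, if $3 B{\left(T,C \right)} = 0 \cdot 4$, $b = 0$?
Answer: $-285$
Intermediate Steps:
$B{\left(T,C \right)} = 0$ ($B{\left(T,C \right)} = \frac{0 \cdot 4}{3} = \frac{1}{3} \cdot 0 = 0$)
$N{\left(d \right)} = d$ ($N{\left(d \right)} = d + 0 = d$)
$p{\left(g,y \right)} = \frac{-1 + y}{g}$ ($p{\left(g,y \right)} = \frac{y - 1}{g + 0} = \frac{-1 + y}{g}$)
$p{\left(-11,4^{2} \right)} 209 = \frac{-1 + 4^{2}}{-11} \cdot 209 = - \frac{-1 + 16}{11} \cdot 209 = \left(- \frac{1}{11}\right) 15 \cdot 209 = \left(- \frac{15}{11}\right) 209 = -285$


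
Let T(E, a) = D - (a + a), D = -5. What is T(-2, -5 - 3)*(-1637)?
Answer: -18007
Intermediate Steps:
T(E, a) = -5 - 2*a (T(E, a) = -5 - (a + a) = -5 - 2*a)
T(-2, -5 - 3)*(-1637) = (-5 - 2*(-5 - 3))*(-1637) = (-5 - 2*(-8))*(-1637) = (-5 + 16)*(-1637) = 11*(-1637) = -18007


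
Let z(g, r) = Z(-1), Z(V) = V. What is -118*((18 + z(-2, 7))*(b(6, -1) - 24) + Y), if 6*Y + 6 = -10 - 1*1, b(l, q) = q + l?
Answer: 115345/3 ≈ 38448.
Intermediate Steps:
z(g, r) = -1
b(l, q) = l + q
Y = -17/6 (Y = -1 + (-10 - 1*1)/6 = -1 + (-10 - 1)/6 = -1 + (⅙)*(-11) = -1 - 11/6 = -17/6 ≈ -2.8333)
-118*((18 + z(-2, 7))*(b(6, -1) - 24) + Y) = -118*((18 - 1)*((6 - 1) - 24) - 17/6) = -118*(17*(5 - 24) - 17/6) = -118*(17*(-19) - 17/6) = -118*(-323 - 17/6) = -118*(-1955/6) = 115345/3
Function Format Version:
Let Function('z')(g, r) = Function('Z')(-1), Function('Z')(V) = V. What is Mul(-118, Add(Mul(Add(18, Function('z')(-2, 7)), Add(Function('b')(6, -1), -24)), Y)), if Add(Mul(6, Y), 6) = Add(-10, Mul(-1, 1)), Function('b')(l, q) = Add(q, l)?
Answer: Rational(115345, 3) ≈ 38448.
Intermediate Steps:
Function('z')(g, r) = -1
Function('b')(l, q) = Add(l, q)
Y = Rational(-17, 6) (Y = Add(-1, Mul(Rational(1, 6), Add(-10, Mul(-1, 1)))) = Add(-1, Mul(Rational(1, 6), Add(-10, -1))) = Add(-1, Mul(Rational(1, 6), -11)) = Add(-1, Rational(-11, 6)) = Rational(-17, 6) ≈ -2.8333)
Mul(-118, Add(Mul(Add(18, Function('z')(-2, 7)), Add(Function('b')(6, -1), -24)), Y)) = Mul(-118, Add(Mul(Add(18, -1), Add(Add(6, -1), -24)), Rational(-17, 6))) = Mul(-118, Add(Mul(17, Add(5, -24)), Rational(-17, 6))) = Mul(-118, Add(Mul(17, -19), Rational(-17, 6))) = Mul(-118, Add(-323, Rational(-17, 6))) = Mul(-118, Rational(-1955, 6)) = Rational(115345, 3)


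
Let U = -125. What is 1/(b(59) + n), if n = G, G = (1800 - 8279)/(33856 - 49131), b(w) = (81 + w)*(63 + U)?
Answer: -15275/132580521 ≈ -0.00011521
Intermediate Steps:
b(w) = -5022 - 62*w (b(w) = (81 + w)*(63 - 125) = (81 + w)*(-62) = -5022 - 62*w)
G = 6479/15275 (G = -6479/(-15275) = -6479*(-1/15275) = 6479/15275 ≈ 0.42416)
n = 6479/15275 ≈ 0.42416
1/(b(59) + n) = 1/((-5022 - 62*59) + 6479/15275) = 1/((-5022 - 3658) + 6479/15275) = 1/(-8680 + 6479/15275) = 1/(-132580521/15275) = -15275/132580521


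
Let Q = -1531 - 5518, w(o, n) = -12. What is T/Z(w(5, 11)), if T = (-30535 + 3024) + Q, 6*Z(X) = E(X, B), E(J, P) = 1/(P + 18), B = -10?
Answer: -1658880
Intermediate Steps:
Q = -7049
E(J, P) = 1/(18 + P)
Z(X) = 1/48 (Z(X) = 1/(6*(18 - 10)) = (⅙)/8 = (⅙)*(⅛) = 1/48)
T = -34560 (T = (-30535 + 3024) - 7049 = -27511 - 7049 = -34560)
T/Z(w(5, 11)) = -34560/1/48 = -34560*48 = -1658880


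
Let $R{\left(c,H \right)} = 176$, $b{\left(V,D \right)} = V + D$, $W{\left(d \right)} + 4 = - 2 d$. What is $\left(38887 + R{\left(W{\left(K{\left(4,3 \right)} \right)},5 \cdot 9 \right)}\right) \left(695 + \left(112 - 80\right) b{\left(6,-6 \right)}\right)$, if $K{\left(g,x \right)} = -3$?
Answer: $27148785$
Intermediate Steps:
$W{\left(d \right)} = -4 - 2 d$
$b{\left(V,D \right)} = D + V$
$\left(38887 + R{\left(W{\left(K{\left(4,3 \right)} \right)},5 \cdot 9 \right)}\right) \left(695 + \left(112 - 80\right) b{\left(6,-6 \right)}\right) = \left(38887 + 176\right) \left(695 + \left(112 - 80\right) \left(-6 + 6\right)\right) = 39063 \left(695 + 32 \cdot 0\right) = 39063 \left(695 + 0\right) = 39063 \cdot 695 = 27148785$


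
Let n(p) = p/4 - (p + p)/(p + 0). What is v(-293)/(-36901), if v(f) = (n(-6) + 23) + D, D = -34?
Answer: 29/73802 ≈ 0.00039294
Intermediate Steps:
n(p) = -2 + p/4 (n(p) = p*(¼) - 2*p/p = p/4 - 1*2 = p/4 - 2 = -2 + p/4)
v(f) = -29/2 (v(f) = ((-2 + (¼)*(-6)) + 23) - 34 = ((-2 - 3/2) + 23) - 34 = (-7/2 + 23) - 34 = 39/2 - 34 = -29/2)
v(-293)/(-36901) = -29/2/(-36901) = -29/2*(-1/36901) = 29/73802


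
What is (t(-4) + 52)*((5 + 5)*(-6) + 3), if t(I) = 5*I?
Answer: -1824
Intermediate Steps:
(t(-4) + 52)*((5 + 5)*(-6) + 3) = (5*(-4) + 52)*((5 + 5)*(-6) + 3) = (-20 + 52)*(10*(-6) + 3) = 32*(-60 + 3) = 32*(-57) = -1824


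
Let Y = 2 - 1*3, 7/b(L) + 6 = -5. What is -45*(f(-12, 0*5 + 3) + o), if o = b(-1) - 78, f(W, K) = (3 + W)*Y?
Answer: 34470/11 ≈ 3133.6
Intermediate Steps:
b(L) = -7/11 (b(L) = 7/(-6 - 5) = 7/(-11) = 7*(-1/11) = -7/11)
Y = -1 (Y = 2 - 3 = -1)
f(W, K) = -3 - W (f(W, K) = (3 + W)*(-1) = -3 - W)
o = -865/11 (o = -7/11 - 78 = -865/11 ≈ -78.636)
-45*(f(-12, 0*5 + 3) + o) = -45*((-3 - 1*(-12)) - 865/11) = -45*((-3 + 12) - 865/11) = -45*(9 - 865/11) = -45*(-766/11) = 34470/11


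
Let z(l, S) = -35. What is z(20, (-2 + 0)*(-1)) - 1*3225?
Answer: -3260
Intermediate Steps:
z(20, (-2 + 0)*(-1)) - 1*3225 = -35 - 1*3225 = -35 - 3225 = -3260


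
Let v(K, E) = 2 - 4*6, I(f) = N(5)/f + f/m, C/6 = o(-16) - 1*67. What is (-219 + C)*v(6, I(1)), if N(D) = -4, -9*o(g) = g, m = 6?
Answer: 40282/3 ≈ 13427.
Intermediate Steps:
o(g) = -g/9
C = -1174/3 (C = 6*(-1/9*(-16) - 1*67) = 6*(16/9 - 67) = 6*(-587/9) = -1174/3 ≈ -391.33)
I(f) = -4/f + f/6
v(K, E) = -22 (v(K, E) = 2 - 24 = -22)
(-219 + C)*v(6, I(1)) = (-219 - 1174/3)*(-22) = -1831/3*(-22) = 40282/3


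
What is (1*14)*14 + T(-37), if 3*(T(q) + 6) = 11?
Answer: 581/3 ≈ 193.67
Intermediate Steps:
T(q) = -7/3 (T(q) = -6 + (⅓)*11 = -6 + 11/3 = -7/3)
(1*14)*14 + T(-37) = (1*14)*14 - 7/3 = 14*14 - 7/3 = 196 - 7/3 = 581/3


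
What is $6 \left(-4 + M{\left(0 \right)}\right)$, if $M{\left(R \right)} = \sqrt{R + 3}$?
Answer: $-24 + 6 \sqrt{3} \approx -13.608$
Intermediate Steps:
$M{\left(R \right)} = \sqrt{3 + R}$
$6 \left(-4 + M{\left(0 \right)}\right) = 6 \left(-4 + \sqrt{3 + 0}\right) = 6 \left(-4 + \sqrt{3}\right) = -24 + 6 \sqrt{3}$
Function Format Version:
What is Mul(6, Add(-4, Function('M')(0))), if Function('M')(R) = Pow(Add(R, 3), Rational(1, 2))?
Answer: Add(-24, Mul(6, Pow(3, Rational(1, 2)))) ≈ -13.608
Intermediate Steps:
Function('M')(R) = Pow(Add(3, R), Rational(1, 2))
Mul(6, Add(-4, Function('M')(0))) = Mul(6, Add(-4, Pow(Add(3, 0), Rational(1, 2)))) = Mul(6, Add(-4, Pow(3, Rational(1, 2)))) = Add(-24, Mul(6, Pow(3, Rational(1, 2))))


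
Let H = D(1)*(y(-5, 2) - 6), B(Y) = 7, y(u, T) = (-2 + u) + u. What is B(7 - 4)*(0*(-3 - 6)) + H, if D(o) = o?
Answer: -18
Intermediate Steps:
y(u, T) = -2 + 2*u
H = -18 (H = 1*((-2 + 2*(-5)) - 6) = 1*((-2 - 10) - 6) = 1*(-12 - 6) = 1*(-18) = -18)
B(7 - 4)*(0*(-3 - 6)) + H = 7*(0*(-3 - 6)) - 18 = 7*(0*(-9)) - 18 = 7*0 - 18 = 0 - 18 = -18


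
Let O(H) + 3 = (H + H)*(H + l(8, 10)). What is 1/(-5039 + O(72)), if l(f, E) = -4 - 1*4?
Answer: 1/4174 ≈ 0.00023958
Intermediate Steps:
l(f, E) = -8 (l(f, E) = -4 - 4 = -8)
O(H) = -3 + 2*H*(-8 + H) (O(H) = -3 + (H + H)*(H - 8) = -3 + (2*H)*(-8 + H) = -3 + 2*H*(-8 + H))
1/(-5039 + O(72)) = 1/(-5039 + (-3 - 16*72 + 2*72**2)) = 1/(-5039 + (-3 - 1152 + 2*5184)) = 1/(-5039 + (-3 - 1152 + 10368)) = 1/(-5039 + 9213) = 1/4174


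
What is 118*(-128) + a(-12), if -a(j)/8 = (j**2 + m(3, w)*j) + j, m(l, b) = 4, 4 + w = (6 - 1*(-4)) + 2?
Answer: -15776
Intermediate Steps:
w = 8 (w = -4 + ((6 - 1*(-4)) + 2) = -4 + ((6 + 4) + 2) = -4 + (10 + 2) = -4 + 12 = 8)
a(j) = -40*j - 8*j**2 (a(j) = -8*((j**2 + 4*j) + j) = -8*(j**2 + 5*j) = -40*j - 8*j**2)
118*(-128) + a(-12) = 118*(-128) - 8*(-12)*(5 - 12) = -15104 - 8*(-12)*(-7) = -15104 - 672 = -15776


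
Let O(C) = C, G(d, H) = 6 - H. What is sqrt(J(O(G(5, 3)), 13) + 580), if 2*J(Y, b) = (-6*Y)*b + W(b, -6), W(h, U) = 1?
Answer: 3*sqrt(206)/2 ≈ 21.529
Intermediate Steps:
J(Y, b) = 1/2 - 3*Y*b (J(Y, b) = ((-6*Y)*b + 1)/2 = (-6*Y*b + 1)/2 = (1 - 6*Y*b)/2 = 1/2 - 3*Y*b)
sqrt(J(O(G(5, 3)), 13) + 580) = sqrt((1/2 - 3*(6 - 1*3)*13) + 580) = sqrt((1/2 - 3*(6 - 3)*13) + 580) = sqrt((1/2 - 3*3*13) + 580) = sqrt((1/2 - 117) + 580) = sqrt(-233/2 + 580) = sqrt(927/2) = 3*sqrt(206)/2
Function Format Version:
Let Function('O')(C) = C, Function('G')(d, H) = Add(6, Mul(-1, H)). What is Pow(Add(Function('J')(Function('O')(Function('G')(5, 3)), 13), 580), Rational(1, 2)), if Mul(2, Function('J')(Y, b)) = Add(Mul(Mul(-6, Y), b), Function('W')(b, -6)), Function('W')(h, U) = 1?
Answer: Mul(Rational(3, 2), Pow(206, Rational(1, 2))) ≈ 21.529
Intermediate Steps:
Function('J')(Y, b) = Add(Rational(1, 2), Mul(-3, Y, b)) (Function('J')(Y, b) = Mul(Rational(1, 2), Add(Mul(Mul(-6, Y), b), 1)) = Mul(Rational(1, 2), Add(Mul(-6, Y, b), 1)) = Mul(Rational(1, 2), Add(1, Mul(-6, Y, b))) = Add(Rational(1, 2), Mul(-3, Y, b)))
Pow(Add(Function('J')(Function('O')(Function('G')(5, 3)), 13), 580), Rational(1, 2)) = Pow(Add(Add(Rational(1, 2), Mul(-3, Add(6, Mul(-1, 3)), 13)), 580), Rational(1, 2)) = Pow(Add(Add(Rational(1, 2), Mul(-3, Add(6, -3), 13)), 580), Rational(1, 2)) = Pow(Add(Add(Rational(1, 2), Mul(-3, 3, 13)), 580), Rational(1, 2)) = Pow(Add(Add(Rational(1, 2), -117), 580), Rational(1, 2)) = Pow(Add(Rational(-233, 2), 580), Rational(1, 2)) = Pow(Rational(927, 2), Rational(1, 2)) = Mul(Rational(3, 2), Pow(206, Rational(1, 2)))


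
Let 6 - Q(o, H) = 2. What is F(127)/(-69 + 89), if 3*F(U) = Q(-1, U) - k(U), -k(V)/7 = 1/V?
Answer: 103/1524 ≈ 0.067585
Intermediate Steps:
Q(o, H) = 4 (Q(o, H) = 6 - 1*2 = 6 - 2 = 4)
k(V) = -7/V
F(U) = 4/3 + 7/(3*U) (F(U) = (4 - (-7)/U)/3 = (4 + 7/U)/3 = 4/3 + 7/(3*U))
F(127)/(-69 + 89) = ((1/3)*(7 + 4*127)/127)/(-69 + 89) = ((1/3)*(1/127)*(7 + 508))/20 = ((1/3)*(1/127)*515)*(1/20) = (515/381)*(1/20) = 103/1524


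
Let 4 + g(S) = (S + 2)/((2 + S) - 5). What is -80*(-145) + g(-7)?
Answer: 23193/2 ≈ 11597.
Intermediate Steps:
g(S) = -4 + (2 + S)/(-3 + S) (g(S) = -4 + (S + 2)/((2 + S) - 5) = -4 + (2 + S)/(-3 + S))
-80*(-145) + g(-7) = -80*(-145) + (14 - 3*(-7))/(-3 - 7) = 11600 + (14 + 21)/(-10) = 11600 - 1/10*35 = 11600 - 7/2 = 23193/2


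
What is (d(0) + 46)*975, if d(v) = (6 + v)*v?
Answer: 44850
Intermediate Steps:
d(v) = v*(6 + v)
(d(0) + 46)*975 = (0*(6 + 0) + 46)*975 = (0*6 + 46)*975 = (0 + 46)*975 = 46*975 = 44850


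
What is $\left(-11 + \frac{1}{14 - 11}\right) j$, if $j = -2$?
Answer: $\frac{64}{3} \approx 21.333$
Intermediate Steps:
$\left(-11 + \frac{1}{14 - 11}\right) j = \left(-11 + \frac{1}{14 - 11}\right) \left(-2\right) = \left(-11 + \frac{1}{3}\right) \left(-2\right) = \left(- \frac{32}{3}\right) \left(-2\right) = \frac{64}{3}$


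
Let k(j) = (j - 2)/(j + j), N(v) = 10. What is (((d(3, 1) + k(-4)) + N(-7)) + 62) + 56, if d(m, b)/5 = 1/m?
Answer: 1565/12 ≈ 130.42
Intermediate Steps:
d(m, b) = 5/m (d(m, b) = 5*(1/m) = 5/m)
k(j) = (-2 + j)/(2*j) (k(j) = (-2 + j)/((2*j)) = (-2 + j)*(1/(2*j)) = (-2 + j)/(2*j))
(((d(3, 1) + k(-4)) + N(-7)) + 62) + 56 = (((5/3 + (½)*(-2 - 4)/(-4)) + 10) + 62) + 56 = (((5*(⅓) + (½)*(-¼)*(-6)) + 10) + 62) + 56 = (((5/3 + ¾) + 10) + 62) + 56 = ((29/12 + 10) + 62) + 56 = (149/12 + 62) + 56 = 893/12 + 56 = 1565/12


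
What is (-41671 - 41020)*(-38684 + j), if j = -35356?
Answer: 6122441640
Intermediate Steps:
(-41671 - 41020)*(-38684 + j) = (-41671 - 41020)*(-38684 - 35356) = -82691*(-74040) = 6122441640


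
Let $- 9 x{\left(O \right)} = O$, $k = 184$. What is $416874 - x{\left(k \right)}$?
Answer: $\frac{3752050}{9} \approx 4.1689 \cdot 10^{5}$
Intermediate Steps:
$x{\left(O \right)} = - \frac{O}{9}$
$416874 - x{\left(k \right)} = 416874 - \left(- \frac{1}{9}\right) 184 = 416874 - - \frac{184}{9} = 416874 + \frac{184}{9} = \frac{3752050}{9}$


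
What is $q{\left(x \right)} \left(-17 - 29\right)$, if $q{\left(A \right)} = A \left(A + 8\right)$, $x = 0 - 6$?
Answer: $552$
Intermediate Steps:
$x = -6$
$q{\left(A \right)} = A \left(8 + A\right)$
$q{\left(x \right)} \left(-17 - 29\right) = - 6 \left(8 - 6\right) \left(-17 - 29\right) = \left(-6\right) 2 \left(-46\right) = \left(-12\right) \left(-46\right) = 552$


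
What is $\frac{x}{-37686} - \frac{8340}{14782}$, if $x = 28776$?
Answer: $- \frac{5603546}{4220261} \approx -1.3278$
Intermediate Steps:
$\frac{x}{-37686} - \frac{8340}{14782} = \frac{28776}{-37686} - \frac{8340}{14782} = 28776 \left(- \frac{1}{37686}\right) - \frac{4170}{7391} = - \frac{436}{571} - \frac{4170}{7391} = - \frac{5603546}{4220261}$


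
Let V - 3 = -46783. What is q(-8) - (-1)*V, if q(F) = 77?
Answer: -46703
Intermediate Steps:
V = -46780 (V = 3 - 46783 = -46780)
q(-8) - (-1)*V = 77 - (-1)*(-46780) = 77 - 1*46780 = 77 - 46780 = -46703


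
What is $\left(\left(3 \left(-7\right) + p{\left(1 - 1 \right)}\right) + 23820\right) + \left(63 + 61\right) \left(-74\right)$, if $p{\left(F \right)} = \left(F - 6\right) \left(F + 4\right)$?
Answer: $14599$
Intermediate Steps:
$p{\left(F \right)} = \left(-6 + F\right) \left(4 + F\right)$
$\left(\left(3 \left(-7\right) + p{\left(1 - 1 \right)}\right) + 23820\right) + \left(63 + 61\right) \left(-74\right) = \left(\left(3 \left(-7\right) - \left(24 - \left(1 - 1\right)^{2} + 2 \left(1 - 1\right)\right)\right) + 23820\right) + \left(63 + 61\right) \left(-74\right) = \left(\left(-21 - \left(24 - \left(1 - 1\right)^{2} + 2 \left(1 - 1\right)\right)\right) + 23820\right) + 124 \left(-74\right) = \left(\left(-21 - \left(24 - 0^{2}\right)\right) + 23820\right) - 9176 = \left(\left(-21 + \left(-24 + 0 + 0\right)\right) + 23820\right) - 9176 = \left(\left(-21 - 24\right) + 23820\right) - 9176 = \left(-45 + 23820\right) - 9176 = 23775 - 9176 = 14599$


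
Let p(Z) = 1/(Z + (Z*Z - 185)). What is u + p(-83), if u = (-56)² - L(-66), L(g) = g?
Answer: 21200443/6621 ≈ 3202.0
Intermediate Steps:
p(Z) = 1/(-185 + Z + Z²) (p(Z) = 1/(Z + (Z² - 185)) = 1/(Z + (-185 + Z²)) = 1/(-185 + Z + Z²))
u = 3202 (u = (-56)² - 1*(-66) = 3136 + 66 = 3202)
u + p(-83) = 3202 + 1/(-185 - 83 + (-83)²) = 3202 + 1/(-185 - 83 + 6889) = 3202 + 1/6621 = 21200443/6621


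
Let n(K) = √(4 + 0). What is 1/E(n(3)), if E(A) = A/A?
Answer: 1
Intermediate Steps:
n(K) = 2 (n(K) = √4 = 2)
E(A) = 1
1/E(n(3)) = 1/1 = 1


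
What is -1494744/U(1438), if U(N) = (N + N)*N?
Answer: -186843/516961 ≈ -0.36143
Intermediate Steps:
U(N) = 2*N² (U(N) = (2*N)*N = 2*N²)
-1494744/U(1438) = -1494744/(2*1438²) = -1494744/(2*2067844) = -1494744/4135688 = -1494744*1/4135688 = -186843/516961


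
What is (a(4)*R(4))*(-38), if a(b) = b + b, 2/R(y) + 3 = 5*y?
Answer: -608/17 ≈ -35.765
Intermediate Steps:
R(y) = 2/(-3 + 5*y)
a(b) = 2*b
(a(4)*R(4))*(-38) = ((2*4)*(2/(-3 + 5*4)))*(-38) = (8*(2/(-3 + 20)))*(-38) = (8*(2/17))*(-38) = (16/17)*(-38) = -608/17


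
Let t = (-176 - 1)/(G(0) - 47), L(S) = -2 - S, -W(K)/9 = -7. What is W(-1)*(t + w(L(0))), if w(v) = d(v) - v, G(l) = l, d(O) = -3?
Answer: 8190/47 ≈ 174.26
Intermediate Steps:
W(K) = 63 (W(K) = -9*(-7) = 63)
w(v) = -3 - v
t = 177/47 (t = (-176 - 1)/(0 - 47) = -177/(-47) = -177*(-1/47) = 177/47 ≈ 3.7660)
W(-1)*(t + w(L(0))) = 63*(177/47 + (-3 - (-2 - 1*0))) = 63*(177/47 + (-3 - (-2 + 0))) = 63*(177/47 + (-3 - 1*(-2))) = 63*(177/47 + (-3 + 2)) = 63*(177/47 - 1) = 63*(130/47) = 8190/47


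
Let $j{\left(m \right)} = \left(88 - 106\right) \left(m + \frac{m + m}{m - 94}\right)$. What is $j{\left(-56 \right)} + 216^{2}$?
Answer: $\frac{1191264}{25} \approx 47651.0$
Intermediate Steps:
$j{\left(m \right)} = - 18 m - \frac{36 m}{-94 + m}$ ($j{\left(m \right)} = - 18 \left(m + \frac{2 m}{-94 + m}\right) = - 18 m - \frac{36 m}{-94 + m}$)
$j{\left(-56 \right)} + 216^{2} = 18 \left(-56\right) \frac{1}{-94 - 56} \left(92 - -56\right) + 216^{2} = 18 \left(-56\right) \frac{1}{-150} \left(92 + 56\right) + 46656 = 18 \left(-56\right) \left(- \frac{1}{150}\right) 148 + 46656 = \frac{24864}{25} + 46656 = \frac{1191264}{25}$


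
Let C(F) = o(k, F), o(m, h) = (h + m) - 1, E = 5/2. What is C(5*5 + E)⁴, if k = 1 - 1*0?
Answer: 9150625/16 ≈ 5.7191e+5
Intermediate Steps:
E = 5/2 (E = 5*(½) = 5/2 ≈ 2.5000)
k = 1 (k = 1 + 0 = 1)
o(m, h) = -1 + h + m
C(F) = F (C(F) = -1 + F + 1 = F)
C(5*5 + E)⁴ = (5*5 + 5/2)⁴ = (25 + 5/2)⁴ = (55/2)⁴ = 9150625/16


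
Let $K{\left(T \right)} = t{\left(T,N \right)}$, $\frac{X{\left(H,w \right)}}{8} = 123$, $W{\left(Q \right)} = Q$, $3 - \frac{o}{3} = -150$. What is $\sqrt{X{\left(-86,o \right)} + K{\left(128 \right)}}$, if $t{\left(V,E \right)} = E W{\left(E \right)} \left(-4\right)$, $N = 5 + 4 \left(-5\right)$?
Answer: $2 \sqrt{21} \approx 9.1651$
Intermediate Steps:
$N = -15$ ($N = 5 - 20 = -15$)
$o = 459$ ($o = 9 - -450 = 9 + 450 = 459$)
$t{\left(V,E \right)} = - 4 E^{2}$ ($t{\left(V,E \right)} = E E \left(-4\right) = E \left(- 4 E\right) = - 4 E^{2}$)
$X{\left(H,w \right)} = 984$ ($X{\left(H,w \right)} = 8 \cdot 123 = 984$)
$K{\left(T \right)} = -900$ ($K{\left(T \right)} = - 4 \left(-15\right)^{2} = \left(-4\right) 225 = -900$)
$\sqrt{X{\left(-86,o \right)} + K{\left(128 \right)}} = \sqrt{984 - 900} = \sqrt{84} = 2 \sqrt{21}$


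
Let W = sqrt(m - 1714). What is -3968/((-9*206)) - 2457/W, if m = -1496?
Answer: 1984/927 + 819*I*sqrt(3210)/1070 ≈ 2.1402 + 43.366*I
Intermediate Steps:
W = I*sqrt(3210) (W = sqrt(-1496 - 1714) = sqrt(-3210) = I*sqrt(3210) ≈ 56.657*I)
-3968/((-9*206)) - 2457/W = -3968/((-9*206)) - 2457*(-I*sqrt(3210)/3210) = -3968/(-1854) - (-819)*I*sqrt(3210)/1070 = -3968*(-1/1854) + 819*I*sqrt(3210)/1070 = 1984/927 + 819*I*sqrt(3210)/1070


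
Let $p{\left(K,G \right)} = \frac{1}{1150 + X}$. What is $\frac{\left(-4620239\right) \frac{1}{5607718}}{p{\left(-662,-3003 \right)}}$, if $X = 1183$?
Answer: $- \frac{10779017587}{5607718} \approx -1922.2$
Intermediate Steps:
$p{\left(K,G \right)} = \frac{1}{2333}$ ($p{\left(K,G \right)} = \frac{1}{1150 + 1183} = \frac{1}{2333}$)
$\frac{\left(-4620239\right) \frac{1}{5607718}}{p{\left(-662,-3003 \right)}} = - \frac{4620239}{5607718} \frac{1}{\frac{1}{2333}} = \left(-4620239\right) \frac{1}{5607718} \cdot 2333 = \left(- \frac{4620239}{5607718}\right) 2333 = - \frac{10779017587}{5607718}$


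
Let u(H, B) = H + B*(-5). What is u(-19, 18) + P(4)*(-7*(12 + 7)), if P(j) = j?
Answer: -641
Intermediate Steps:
u(H, B) = H - 5*B
u(-19, 18) + P(4)*(-7*(12 + 7)) = (-19 - 5*18) + 4*(-7*(12 + 7)) = (-19 - 90) + 4*(-7*19) = -109 + 4*(-133) = -109 - 532 = -641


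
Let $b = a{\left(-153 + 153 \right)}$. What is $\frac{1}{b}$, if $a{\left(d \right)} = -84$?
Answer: $- \frac{1}{84} \approx -0.011905$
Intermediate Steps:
$b = -84$
$\frac{1}{b} = \frac{1}{-84} = - \frac{1}{84}$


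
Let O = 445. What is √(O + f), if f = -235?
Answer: √210 ≈ 14.491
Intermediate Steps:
√(O + f) = √(445 - 235) = √210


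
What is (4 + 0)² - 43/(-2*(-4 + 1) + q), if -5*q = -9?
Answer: 409/39 ≈ 10.487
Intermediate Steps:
q = 9/5 (q = -⅕*(-9) = 9/5 ≈ 1.8000)
(4 + 0)² - 43/(-2*(-4 + 1) + q) = (4 + 0)² - 43/(-2*(-4 + 1) + 9/5) = 4² - 43/(-2*(-3) + 9/5) = 16 - 43/(6 + 9/5) = 16 - 43/39/5 = 16 - 43*5/39 = 16 - 215/39 = 409/39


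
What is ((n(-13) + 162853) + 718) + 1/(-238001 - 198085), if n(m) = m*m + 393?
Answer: 71576103437/436086 ≈ 1.6413e+5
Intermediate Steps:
n(m) = 393 + m**2 (n(m) = m**2 + 393 = 393 + m**2)
((n(-13) + 162853) + 718) + 1/(-238001 - 198085) = (((393 + (-13)**2) + 162853) + 718) + 1/(-238001 - 198085) = (((393 + 169) + 162853) + 718) + 1/(-436086) = ((562 + 162853) + 718) - 1/436086 = (163415 + 718) - 1/436086 = 164133 - 1/436086 = 71576103437/436086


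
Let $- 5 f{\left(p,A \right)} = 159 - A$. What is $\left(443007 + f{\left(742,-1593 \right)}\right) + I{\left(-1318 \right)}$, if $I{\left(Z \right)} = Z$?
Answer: $\frac{2206693}{5} \approx 4.4134 \cdot 10^{5}$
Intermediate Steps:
$f{\left(p,A \right)} = - \frac{159}{5} + \frac{A}{5}$ ($f{\left(p,A \right)} = - \frac{159 - A}{5} = - \frac{159}{5} + \frac{A}{5}$)
$\left(443007 + f{\left(742,-1593 \right)}\right) + I{\left(-1318 \right)} = \left(443007 + \left(- \frac{159}{5} + \frac{1}{5} \left(-1593\right)\right)\right) - 1318 = \left(443007 - \frac{1752}{5}\right) - 1318 = \frac{2213283}{5} - 1318 = \frac{2206693}{5}$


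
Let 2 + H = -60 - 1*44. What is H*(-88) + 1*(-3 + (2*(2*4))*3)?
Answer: 9373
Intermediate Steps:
H = -106 (H = -2 + (-60 - 1*44) = -2 + (-60 - 44) = -2 - 104 = -106)
H*(-88) + 1*(-3 + (2*(2*4))*3) = -106*(-88) + 1*(-3 + (2*(2*4))*3) = 9328 + 1*(-3 + (2*8)*3) = 9328 + 1*(-3 + 16*3) = 9328 + 1*(-3 + 48) = 9328 + 1*45 = 9328 + 45 = 9373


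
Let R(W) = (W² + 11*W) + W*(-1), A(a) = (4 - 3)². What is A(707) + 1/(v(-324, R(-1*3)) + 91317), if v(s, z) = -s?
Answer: 91642/91641 ≈ 1.0000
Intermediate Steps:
A(a) = 1 (A(a) = 1² = 1)
R(W) = W² + 10*W (R(W) = (W² + 11*W) - W = W² + 10*W)
A(707) + 1/(v(-324, R(-1*3)) + 91317) = 1 + 1/(-1*(-324) + 91317) = 1 + 1/(324 + 91317) = 1 + 1/91641 = 91642/91641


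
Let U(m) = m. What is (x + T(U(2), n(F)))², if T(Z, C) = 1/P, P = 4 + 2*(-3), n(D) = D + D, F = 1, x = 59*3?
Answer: 124609/4 ≈ 31152.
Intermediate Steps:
x = 177
n(D) = 2*D
P = -2 (P = 4 - 6 = -2)
T(Z, C) = -½ (T(Z, C) = 1/(-2) = -½)
(x + T(U(2), n(F)))² = (177 - ½)² = (353/2)² = 124609/4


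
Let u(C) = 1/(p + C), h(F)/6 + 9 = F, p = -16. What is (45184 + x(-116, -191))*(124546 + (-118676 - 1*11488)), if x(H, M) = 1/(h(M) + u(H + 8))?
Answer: -37772197492680/148801 ≈ -2.5384e+8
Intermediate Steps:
h(F) = -54 + 6*F
u(C) = 1/(-16 + C)
x(H, M) = 1/(-54 + 1/(-8 + H) + 6*M) (x(H, M) = 1/((-54 + 6*M) + 1/(-16 + (H + 8))) = 1/((-54 + 6*M) + 1/(-16 + (8 + H))) = 1/((-54 + 6*M) + 1/(-8 + H)) = 1/(-54 + 1/(-8 + H) + 6*M))
(45184 + x(-116, -191))*(124546 + (-118676 - 1*11488)) = (45184 + (-8 - 116)/(1 + 6*(-9 - 191)*(-8 - 116)))*(124546 + (-118676 - 1*11488)) = (45184 - 124/(1 + 6*(-200)*(-124)))*(124546 + (-118676 - 11488)) = (45184 - 124/(1 + 148800))*(124546 - 130164) = (45184 - 124/148801)*(-5618) = (6723424260/148801)*(-5618) = -37772197492680/148801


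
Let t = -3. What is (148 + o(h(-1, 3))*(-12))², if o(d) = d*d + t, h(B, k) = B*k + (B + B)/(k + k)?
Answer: 23104/9 ≈ 2567.1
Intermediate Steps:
h(B, k) = B*k + B/k (h(B, k) = B*k + (2*B)/((2*k)) = B*k + (2*B)*(1/(2*k)) = B*k + B/k)
o(d) = -3 + d² (o(d) = d*d - 3 = d² - 3 = -3 + d²)
(148 + o(h(-1, 3))*(-12))² = (148 + (-3 + (-1*3 - 1/3)²)*(-12))² = (148 + (-3 + (-3 - 1*⅓)²)*(-12))² = (148 + (-3 + (-3 - ⅓)²)*(-12))² = (148 + (-3 + (-10/3)²)*(-12))² = (148 + (-3 + 100/9)*(-12))² = (148 + (73/9)*(-12))² = (148 - 292/3)² = (152/3)² = 23104/9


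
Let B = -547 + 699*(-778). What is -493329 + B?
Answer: -1037698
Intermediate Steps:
B = -544369 (B = -547 - 543822 = -544369)
-493329 + B = -493329 - 544369 = -1037698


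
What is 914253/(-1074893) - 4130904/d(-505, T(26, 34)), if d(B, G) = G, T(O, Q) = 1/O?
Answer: -115447275539325/1074893 ≈ -1.0740e+8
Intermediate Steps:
T(O, Q) = 1/O
914253/(-1074893) - 4130904/d(-505, T(26, 34)) = 914253/(-1074893) - 4130904/(1/26) = 914253*(-1/1074893) - 4130904/1/26 = -914253/1074893 - 4130904*26 = -914253/1074893 - 107403504 = -115447275539325/1074893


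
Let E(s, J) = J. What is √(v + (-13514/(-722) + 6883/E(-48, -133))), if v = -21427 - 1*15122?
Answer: I*√647099607/133 ≈ 191.26*I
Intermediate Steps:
v = -36549 (v = -21427 - 15122 = -36549)
√(v + (-13514/(-722) + 6883/E(-48, -133))) = √(-36549 + (-13514/(-722) + 6883/(-133))) = √(-36549 + (-13514*(-1/722) + 6883*(-1/133))) = √(-36549 + (6757/361 - 6883/133)) = √(-36549 - 83478/2527) = √(-92442801/2527) = I*√647099607/133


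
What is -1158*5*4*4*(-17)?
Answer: 1574880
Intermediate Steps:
-1158*5*4*4*(-17) = -23160*4*(-17) = -1158*80*(-17) = -92640*(-17) = 1574880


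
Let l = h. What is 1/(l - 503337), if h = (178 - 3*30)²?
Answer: -1/495593 ≈ -2.0178e-6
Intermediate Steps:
h = 7744 (h = (178 - 90)² = 88² = 7744)
l = 7744
1/(l - 503337) = 1/(7744 - 503337) = 1/(-495593) = -1/495593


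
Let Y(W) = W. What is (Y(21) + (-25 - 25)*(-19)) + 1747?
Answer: 2718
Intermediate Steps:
(Y(21) + (-25 - 25)*(-19)) + 1747 = (21 + (-25 - 25)*(-19)) + 1747 = (21 - 50*(-19)) + 1747 = (21 + 950) + 1747 = 971 + 1747 = 2718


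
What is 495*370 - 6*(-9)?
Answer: 183204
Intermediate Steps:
495*370 - 6*(-9) = 183150 + 54 = 183204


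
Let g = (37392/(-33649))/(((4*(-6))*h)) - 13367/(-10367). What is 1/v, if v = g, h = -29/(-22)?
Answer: 6914789/9158673 ≈ 0.75500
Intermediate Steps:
h = 29/22 (h = -29*(-1/22) = 29/22 ≈ 1.3182)
g = 9158673/6914789 (g = (37392/(-33649))/(((4*(-6))*(29/22))) - 13367/(-10367) = (37392*(-1/33649))/((-24*29/22)) - 13367*(-1/10367) = -1968/(1771*(-348/11)) + 13367/10367 = -1968/1771*(-11/348) + 13367/10367 = 164/4669 + 13367/10367 = 9158673/6914789 ≈ 1.3245)
v = 9158673/6914789 ≈ 1.3245
1/v = 1/(9158673/6914789) = 6914789/9158673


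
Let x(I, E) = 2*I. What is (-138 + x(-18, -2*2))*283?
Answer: -49242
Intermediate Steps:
(-138 + x(-18, -2*2))*283 = (-138 + 2*(-18))*283 = (-138 - 36)*283 = -174*283 = -49242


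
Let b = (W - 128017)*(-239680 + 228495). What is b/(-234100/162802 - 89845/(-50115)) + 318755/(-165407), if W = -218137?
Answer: 522500485418432953766545/47885726619533 ≈ 1.0911e+10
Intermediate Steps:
b = 3871732490 (b = (-218137 - 128017)*(-239680 + 228495) = -346154*(-11185) = 3871732490)
b/(-234100/162802 - 89845/(-50115)) + 318755/(-165407) = 3871732490/(-234100/162802 - 89845/(-50115)) + 318755/(-165407) = 3871732490/(-234100*1/162802 - 89845*(-1/50115)) + 318755*(-1/165407) = 3871732490/(-117050/81401 + 17969/10023) - 318755/165407 = 3871732490/(289502419/815882223) - 318755/165407 = 3871732490*(815882223/289502419) - 318755/165407 = 3158877710802525270/289502419 - 318755/165407 = 522500485418432953766545/47885726619533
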